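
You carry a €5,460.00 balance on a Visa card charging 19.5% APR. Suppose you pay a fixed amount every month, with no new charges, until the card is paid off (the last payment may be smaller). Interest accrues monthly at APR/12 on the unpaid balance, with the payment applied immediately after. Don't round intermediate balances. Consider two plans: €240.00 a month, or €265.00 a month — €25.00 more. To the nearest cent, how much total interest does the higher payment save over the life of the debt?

Monthly rate r = 19.5%/12 = 1.625% = 0.01625.
At €240.00/mo: n = ⌈−ln(1 − rB₀/P)/ln(1+r)⌉ = 29 payments (last €152.27); total interest = total paid − €5,460.00 = €1,412.27.
At €265.00/mo: 26 payments (last €77.71); total interest €1,242.71.
Interest saved = €1,412.27 − €1,242.71 = €169.56.

€169.56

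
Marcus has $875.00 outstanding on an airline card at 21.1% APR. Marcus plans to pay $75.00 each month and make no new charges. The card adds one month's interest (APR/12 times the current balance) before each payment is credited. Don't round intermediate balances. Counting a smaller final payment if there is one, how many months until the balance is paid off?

14 payments

Monthly rate r = 21.1%/12 = 1.75833% = 0.0175833.
Recurrence: B ← B·(1+r) − $75.00.
Month 1: interest $15.39; balance after payment $815.39.
Month 2: interest $14.34; balance after payment $754.72.
Closed form: n = −ln(1 − rB₀/P)/ln(1+r) = −ln(0.79486)/ln(1.01758) ≈ 13.172, so the balance reaches zero during payment 14.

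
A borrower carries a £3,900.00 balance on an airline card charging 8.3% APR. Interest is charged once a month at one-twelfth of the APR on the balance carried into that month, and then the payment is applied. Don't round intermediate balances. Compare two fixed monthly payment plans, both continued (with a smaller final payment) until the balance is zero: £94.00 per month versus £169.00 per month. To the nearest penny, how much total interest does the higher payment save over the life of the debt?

Monthly rate r = 8.3%/12 = 0.691667% = 0.00691667.
At £94.00/mo: n = ⌈−ln(1 − rB₀/P)/ln(1+r)⌉ = 50 payments (last £6.56); total interest = total paid − £3,900.00 = £712.56.
At £169.00/mo: 26 payments (last £38.70); total interest £363.70.
Interest saved = £712.56 − £363.70 = £348.86.

£348.86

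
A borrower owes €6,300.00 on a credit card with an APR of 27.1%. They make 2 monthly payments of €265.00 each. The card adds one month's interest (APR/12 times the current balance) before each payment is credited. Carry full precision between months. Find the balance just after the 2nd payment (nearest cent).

€6,051.78

Monthly rate r = 27.1%/12 = 2.25833% = 0.0225833.
Each month: B ← B·(1+r) − €265.00.
Month 1: interest €142.28; balance after payment €6,177.27.
Month 2: interest €139.50; balance after payment €6,051.78.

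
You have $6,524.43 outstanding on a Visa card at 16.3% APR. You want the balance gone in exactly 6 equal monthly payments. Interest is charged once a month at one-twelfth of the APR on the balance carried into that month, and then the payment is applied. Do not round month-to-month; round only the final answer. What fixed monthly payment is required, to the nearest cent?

$1,139.68

Monthly rate r = 16.3%/12 = 1.35833% = 0.0135833.
Level-payment amortization: P = B₀·r / (1 − (1+r)^(−n)) = 6524.43·0.0135833 / (1 − 1.01358^(−6)).
Denominator 1 − (1+r)^(−6) = 0.0777615267.
P = 88.6235 / 0.0777615267 ≈ 1139.68.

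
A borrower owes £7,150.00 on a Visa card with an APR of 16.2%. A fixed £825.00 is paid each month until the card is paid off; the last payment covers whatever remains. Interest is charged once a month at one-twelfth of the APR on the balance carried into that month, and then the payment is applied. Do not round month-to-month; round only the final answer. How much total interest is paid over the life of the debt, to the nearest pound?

£506

Monthly rate r = 16.2%/12 = 1.35% = 0.0135.
Payoff takes n = ⌈−ln(1 − rB₀/P)/ln(1+r)⌉ = ⌈9.279⌉ = 10 payments; the last is £231.39.
Total paid = 9·£825.00 + £231.39 = £7,656.39.
Total interest = total paid − principal = £7,656.39 − £7,150.00 = £506.39.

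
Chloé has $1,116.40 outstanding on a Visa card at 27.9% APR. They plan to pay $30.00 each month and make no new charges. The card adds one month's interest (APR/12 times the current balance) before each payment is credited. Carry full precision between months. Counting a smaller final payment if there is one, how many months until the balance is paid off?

Monthly rate r = 27.9%/12 = 2.325% = 0.02325.
Recurrence: B ← B·(1+r) − $30.00.
Month 1: interest $25.96; balance after payment $1,112.36.
Month 2: interest $25.86; balance after payment $1,108.22.
Closed form: n = −ln(1 − rB₀/P)/ln(1+r) = −ln(0.13479)/ln(1.02325) ≈ 87.193, so the balance reaches zero during payment 88.

88 payments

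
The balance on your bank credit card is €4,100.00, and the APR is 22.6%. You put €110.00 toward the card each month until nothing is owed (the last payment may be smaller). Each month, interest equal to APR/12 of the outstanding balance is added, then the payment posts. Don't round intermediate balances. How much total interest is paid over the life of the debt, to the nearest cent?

€3,037.01

Monthly rate r = 22.6%/12 = 1.88333% = 0.0188333.
Payoff takes n = ⌈−ln(1 − rB₀/P)/ln(1+r)⌉ = ⌈64.881⌉ = 65 payments; the last is €97.01.
Total paid = 64·€110.00 + €97.01 = €7,137.01.
Total interest = total paid − principal = €7,137.01 − €4,100.00 = €3,037.01.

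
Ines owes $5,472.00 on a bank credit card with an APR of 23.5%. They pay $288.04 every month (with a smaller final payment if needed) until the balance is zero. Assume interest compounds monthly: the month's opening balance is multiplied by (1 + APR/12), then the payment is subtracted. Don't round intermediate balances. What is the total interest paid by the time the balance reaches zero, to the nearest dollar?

$1,438

Monthly rate r = 23.5%/12 = 1.95833% = 0.0195833.
Payoff takes n = ⌈−ln(1 − rB₀/P)/ln(1+r)⌉ = ⌈23.990⌉ = 24 payments; the last is $285.22.
Total paid = 23·$288.04 + $285.22 = $6,910.14.
Total interest = total paid − principal = $6,910.14 − $5,472.00 = $1,438.14.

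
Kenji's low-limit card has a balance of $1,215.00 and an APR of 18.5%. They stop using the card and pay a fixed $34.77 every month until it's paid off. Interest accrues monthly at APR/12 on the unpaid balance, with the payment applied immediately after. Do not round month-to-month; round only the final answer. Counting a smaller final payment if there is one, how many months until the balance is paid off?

51 payments

Monthly rate r = 18.5%/12 = 1.54167% = 0.0154167.
Recurrence: B ← B·(1+r) − $34.77.
Month 1: interest $18.73; balance after payment $1,198.96.
Month 2: interest $18.48; balance after payment $1,182.68.
Closed form: n = −ln(1 − rB₀/P)/ln(1+r) = −ln(0.46128)/ln(1.01542) ≈ 50.575, so the balance reaches zero during payment 51.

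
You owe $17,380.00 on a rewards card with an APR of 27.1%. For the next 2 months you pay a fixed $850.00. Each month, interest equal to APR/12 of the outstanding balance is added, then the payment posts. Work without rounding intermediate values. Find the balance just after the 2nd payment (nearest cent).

Monthly rate r = 27.1%/12 = 2.25833% = 0.0225833.
Each month: B ← B·(1+r) − $850.00.
Month 1: interest $392.50; balance after payment $16,922.50.
Month 2: interest $382.17; balance after payment $16,454.66.

$16,454.66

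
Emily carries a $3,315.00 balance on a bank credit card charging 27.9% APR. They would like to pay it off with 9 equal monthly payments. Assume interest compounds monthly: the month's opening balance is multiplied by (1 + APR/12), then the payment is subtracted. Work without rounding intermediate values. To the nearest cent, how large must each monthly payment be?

Monthly rate r = 27.9%/12 = 2.325% = 0.02325.
Level-payment amortization: P = B₀·r / (1 − (1+r)^(−n)) = 3315.00·0.02325 / (1 − 1.02325^(−9)).
Denominator 1 − (1+r)^(−9) = 0.186862069.
P = 77.0738 / 0.186862069 ≈ 412.46.

$412.46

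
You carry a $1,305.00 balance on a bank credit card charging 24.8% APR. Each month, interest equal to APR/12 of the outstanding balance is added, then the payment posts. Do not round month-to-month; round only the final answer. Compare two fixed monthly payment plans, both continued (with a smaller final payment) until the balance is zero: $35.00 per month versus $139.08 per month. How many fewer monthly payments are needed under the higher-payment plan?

Monthly rate r = 24.8%/12 = 2.06667% = 0.0206667.
At $35.00/mo: n = ⌈−ln(1 − rB₀/P)/ln(1+r)⌉ = 72 payments (last $33.87); total interest = total paid − $1,305.00 = $1,213.87.
At $139.08/mo: 11 payments (last $75.20); total interest $161.00.
Payments saved = 72 − 11 = 61.

61 fewer payments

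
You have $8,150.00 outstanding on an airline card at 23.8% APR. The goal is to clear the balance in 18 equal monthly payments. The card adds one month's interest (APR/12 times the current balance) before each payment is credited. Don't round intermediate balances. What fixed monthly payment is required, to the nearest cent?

$542.83

Monthly rate r = 23.8%/12 = 1.98333% = 0.0198333.
Level-payment amortization: P = B₀·r / (1 − (1+r)^(−n)) = 8150.00·0.0198333 / (1 − 1.01983^(−18)).
Denominator 1 − (1+r)^(−18) = 0.297778133.
P = 161.642 / 0.297778133 ≈ 542.83.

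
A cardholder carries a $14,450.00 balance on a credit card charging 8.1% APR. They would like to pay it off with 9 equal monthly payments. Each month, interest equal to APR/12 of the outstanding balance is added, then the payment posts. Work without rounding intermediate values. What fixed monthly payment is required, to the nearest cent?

Monthly rate r = 8.1%/12 = 0.675% = 0.00675.
Level-payment amortization: P = B₀·r / (1 − (1+r)^(−n)) = 14450.00·0.00675 / (1 − 1.00675^(−9)).
Denominator 1 − (1+r)^(−9) = 0.0587494229.
P = 97.5375 / 0.0587494229 ≈ 1660.23.

$1,660.23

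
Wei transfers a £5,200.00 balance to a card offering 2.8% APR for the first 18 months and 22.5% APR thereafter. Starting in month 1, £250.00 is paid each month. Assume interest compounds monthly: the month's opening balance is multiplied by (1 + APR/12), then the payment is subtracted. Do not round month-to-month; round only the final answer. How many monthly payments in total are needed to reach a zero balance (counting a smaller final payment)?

Promo months 1–18 at r₀ = 2.8%/12 = 0.00233333; months 19+ at r₁ = 22.5%/12 = 0.01875.
After month 18: iterate B ← B·(1+r₀) − £250.00 for 18 months → £832.42.
Then at r₁ with £250.00/mo: n₂ = −ln(1 − r₁·B/P)/ln(1+r₁) ≈ 3.47 → 4 more payments.

22 payments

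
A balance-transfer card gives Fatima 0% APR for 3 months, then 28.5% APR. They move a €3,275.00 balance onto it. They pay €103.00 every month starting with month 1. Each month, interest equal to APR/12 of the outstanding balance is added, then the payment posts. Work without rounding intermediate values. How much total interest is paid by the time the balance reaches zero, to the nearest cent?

Promo months 1–3 at r₀ = 0%/12 = 0; months 4+ at r₁ = 28.5%/12 = 0.02375.
After month 3 (no interest yet): B = €3,275.00 − 3·€103.00 = €2,966.00.
Then at r₁ with €103.00/mo: n₂ = −ln(1 − r₁·B/P)/ln(1+r₁) ≈ 49.07 → 50 more payments.
Total paid = 52·€103.00 + €6.99 = €5,362.99; interest = €5,362.99 − €3,275.00 = €2,087.99.

€2,087.99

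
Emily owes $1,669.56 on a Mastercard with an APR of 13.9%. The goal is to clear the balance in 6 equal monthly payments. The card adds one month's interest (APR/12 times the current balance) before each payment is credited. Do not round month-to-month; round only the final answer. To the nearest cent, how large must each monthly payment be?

Monthly rate r = 13.9%/12 = 1.15833% = 0.0115833.
Level-payment amortization: P = B₀·r / (1 − (1+r)^(−n)) = 1669.56·0.0115833 / (1 − 1.01158^(−6)).
Denominator 1 − (1+r)^(−6) = 0.0667671712.
P = 19.3391 / 0.0667671712 ≈ 289.65.

$289.65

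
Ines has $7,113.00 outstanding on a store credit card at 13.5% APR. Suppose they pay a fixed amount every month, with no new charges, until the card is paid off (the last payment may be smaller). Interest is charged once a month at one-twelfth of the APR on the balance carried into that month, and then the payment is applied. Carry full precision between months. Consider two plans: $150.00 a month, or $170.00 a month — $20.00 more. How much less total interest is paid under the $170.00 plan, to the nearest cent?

Monthly rate r = 13.5%/12 = 1.125% = 0.01125.
At $150.00/mo: n = ⌈−ln(1 − rB₀/P)/ln(1+r)⌉ = 69 payments (last $23.10); total interest = total paid − $7,113.00 = $3,110.10.
At $170.00/mo: 57 payments (last $148.15); total interest $2,555.15.
Interest saved = $3,110.10 − $2,555.15 = $554.95.

$554.95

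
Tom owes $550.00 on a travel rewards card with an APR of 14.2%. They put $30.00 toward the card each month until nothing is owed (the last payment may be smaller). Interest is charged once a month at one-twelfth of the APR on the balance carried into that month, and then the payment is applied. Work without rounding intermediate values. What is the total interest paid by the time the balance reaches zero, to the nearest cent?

Monthly rate r = 14.2%/12 = 1.18333% = 0.0118333.
Payoff takes n = ⌈−ln(1 − rB₀/P)/ln(1+r)⌉ = ⌈20.788⌉ = 21 payments; the last is $23.68.
Total paid = 20·$30.00 + $23.68 = $623.68.
Total interest = total paid − principal = $623.68 − $550.00 = $73.68.

$73.68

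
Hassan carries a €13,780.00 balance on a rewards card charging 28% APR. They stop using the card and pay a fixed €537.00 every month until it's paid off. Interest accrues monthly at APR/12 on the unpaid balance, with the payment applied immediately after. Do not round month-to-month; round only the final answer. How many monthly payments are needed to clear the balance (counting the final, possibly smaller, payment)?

40 payments

Monthly rate r = 28%/12 = 2.33333% = 0.0233333.
Recurrence: B ← B·(1+r) − €537.00.
Month 1: interest €321.53; balance after payment €13,564.53.
Month 2: interest €316.51; balance after payment €13,344.04.
Closed form: n = −ln(1 − rB₀/P)/ln(1+r) = −ln(0.40124)/ln(1.02333) ≈ 39.592, so the balance reaches zero during payment 40.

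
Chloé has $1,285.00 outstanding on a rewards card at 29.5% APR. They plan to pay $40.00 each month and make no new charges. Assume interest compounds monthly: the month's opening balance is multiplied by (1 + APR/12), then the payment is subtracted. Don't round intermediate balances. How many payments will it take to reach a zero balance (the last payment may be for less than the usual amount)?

65 payments

Monthly rate r = 29.5%/12 = 2.45833% = 0.0245833.
Recurrence: B ← B·(1+r) − $40.00.
Month 1: interest $31.59; balance after payment $1,276.59.
Month 2: interest $31.38; balance after payment $1,267.97.
Closed form: n = −ln(1 − rB₀/P)/ln(1+r) = −ln(0.21026)/ln(1.02458) ≈ 64.210, so the balance reaches zero during payment 65.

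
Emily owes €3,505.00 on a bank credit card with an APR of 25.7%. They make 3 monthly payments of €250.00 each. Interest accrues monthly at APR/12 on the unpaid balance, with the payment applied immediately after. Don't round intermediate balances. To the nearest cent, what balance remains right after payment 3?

Monthly rate r = 25.7%/12 = 2.14167% = 0.0214167.
Each month: B ← B·(1+r) − €250.00.
Month 1: interest €75.07; balance after payment €3,330.07.
Month 2: interest €71.32; balance after payment €3,151.38.
Month 3: interest €67.49; balance after payment €2,968.88.

€2,968.88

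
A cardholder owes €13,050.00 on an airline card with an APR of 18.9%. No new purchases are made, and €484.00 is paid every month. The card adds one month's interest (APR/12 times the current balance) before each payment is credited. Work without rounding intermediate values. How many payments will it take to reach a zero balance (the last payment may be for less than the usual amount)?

36 months

Monthly rate r = 18.9%/12 = 1.575% = 0.01575.
Recurrence: B ← B·(1+r) − €484.00.
Month 1: interest €205.54; balance after payment €12,771.54.
Month 2: interest €201.15; balance after payment €12,488.69.
Closed form: n = −ln(1 − rB₀/P)/ln(1+r) = −ln(0.57534)/ln(1.01575) ≈ 35.374, so the balance reaches zero during payment 36.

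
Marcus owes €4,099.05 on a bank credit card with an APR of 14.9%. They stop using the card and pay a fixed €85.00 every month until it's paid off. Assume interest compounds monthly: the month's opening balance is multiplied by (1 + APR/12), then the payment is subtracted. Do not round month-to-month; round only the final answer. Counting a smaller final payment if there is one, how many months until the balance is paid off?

Monthly rate r = 14.9%/12 = 1.24167% = 0.0124167.
Recurrence: B ← B·(1+r) − €85.00.
Month 1: interest €50.90; balance after payment €4,064.95.
Month 2: interest €50.47; balance after payment €4,030.42.
Closed form: n = −ln(1 − rB₀/P)/ln(1+r) = −ln(0.40122)/ln(1.01242) ≈ 74.006, so the balance reaches zero during payment 75.

75 payments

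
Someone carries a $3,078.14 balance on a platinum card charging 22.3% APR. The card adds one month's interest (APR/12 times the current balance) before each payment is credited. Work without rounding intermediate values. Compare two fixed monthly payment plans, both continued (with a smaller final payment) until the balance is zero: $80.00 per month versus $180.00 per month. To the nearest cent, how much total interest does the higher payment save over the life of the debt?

$1,715.67

Monthly rate r = 22.3%/12 = 1.85833% = 0.0185833.
At $80.00/mo: n = ⌈−ln(1 − rB₀/P)/ln(1+r)⌉ = 69 payments (last $14.40); total interest = total paid − $3,078.14 = $2,376.26.
At $180.00/mo: 21 payments (last $138.73); total interest $660.59.
Interest saved = $2,376.26 − $660.59 = $1,715.67.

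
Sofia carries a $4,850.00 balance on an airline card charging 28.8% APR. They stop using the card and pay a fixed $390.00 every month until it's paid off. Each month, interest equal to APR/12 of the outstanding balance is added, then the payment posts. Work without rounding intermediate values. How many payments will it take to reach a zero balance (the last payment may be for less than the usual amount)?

15 payments

Monthly rate r = 28.8%/12 = 2.4% = 0.024.
Recurrence: B ← B·(1+r) − $390.00.
Month 1: interest $116.40; balance after payment $4,576.40.
Month 2: interest $109.83; balance after payment $4,296.23.
Closed form: n = −ln(1 − rB₀/P)/ln(1+r) = −ln(0.70154)/ln(1.024) ≈ 14.947, so the balance reaches zero during payment 15.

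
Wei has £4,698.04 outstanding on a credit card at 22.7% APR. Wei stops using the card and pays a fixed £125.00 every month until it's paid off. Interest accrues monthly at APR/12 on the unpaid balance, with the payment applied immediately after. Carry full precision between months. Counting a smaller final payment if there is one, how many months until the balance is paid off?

Monthly rate r = 22.7%/12 = 1.89167% = 0.0189167.
Recurrence: B ← B·(1+r) − £125.00.
Month 1: interest £88.87; balance after payment £4,661.91.
Month 2: interest £88.19; balance after payment £4,625.10.
Closed form: n = −ln(1 − rB₀/P)/ln(1+r) = −ln(0.28903)/ln(1.01892) ≈ 66.234, so the balance reaches zero during payment 67.

67 payments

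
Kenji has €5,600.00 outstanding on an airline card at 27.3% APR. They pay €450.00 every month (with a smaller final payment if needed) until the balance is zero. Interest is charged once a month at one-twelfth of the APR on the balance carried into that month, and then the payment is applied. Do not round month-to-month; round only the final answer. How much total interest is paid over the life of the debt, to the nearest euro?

€1,059

Monthly rate r = 27.3%/12 = 2.275% = 0.02275.
Payoff takes n = ⌈−ln(1 − rB₀/P)/ln(1+r)⌉ = ⌈14.796⌉ = 15 payments; the last is €358.97.
Total paid = 14·€450.00 + €358.97 = €6,658.97.
Total interest = total paid − principal = €6,658.97 − €5,600.00 = €1,058.97.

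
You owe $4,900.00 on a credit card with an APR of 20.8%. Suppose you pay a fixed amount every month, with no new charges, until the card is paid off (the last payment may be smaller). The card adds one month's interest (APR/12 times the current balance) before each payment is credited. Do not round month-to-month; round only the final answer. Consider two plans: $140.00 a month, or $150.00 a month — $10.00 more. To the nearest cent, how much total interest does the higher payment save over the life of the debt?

$311.28

Monthly rate r = 20.8%/12 = 1.73333% = 0.0173333.
At $140.00/mo: n = ⌈−ln(1 − rB₀/P)/ln(1+r)⌉ = 55 payments (last $41.94); total interest = total paid − $4,900.00 = $2,701.94.
At $150.00/mo: 49 payments (last $90.66); total interest $2,390.66.
Interest saved = $2,701.94 − $2,390.66 = $311.28.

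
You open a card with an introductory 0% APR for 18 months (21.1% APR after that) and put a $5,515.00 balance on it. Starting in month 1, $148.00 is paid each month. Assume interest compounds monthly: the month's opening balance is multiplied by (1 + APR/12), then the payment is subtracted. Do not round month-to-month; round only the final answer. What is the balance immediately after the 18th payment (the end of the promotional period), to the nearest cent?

Promo months 1–18 at r₀ = 0%/12 = 0; months 19+ at r₁ = 21.1%/12 = 0.0175833.
After month 18 (no interest yet): B = $5,515.00 − 18·$148.00 = $2,851.00.

$2,851.00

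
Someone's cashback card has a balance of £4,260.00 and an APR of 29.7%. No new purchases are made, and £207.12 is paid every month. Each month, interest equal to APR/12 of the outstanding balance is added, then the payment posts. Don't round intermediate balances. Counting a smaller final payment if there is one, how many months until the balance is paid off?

Monthly rate r = 29.7%/12 = 2.475% = 0.02475.
Recurrence: B ← B·(1+r) − £207.12.
Month 1: interest £105.43; balance after payment £4,158.32.
Month 2: interest £102.92; balance after payment £4,054.11.
Closed form: n = −ln(1 − rB₀/P)/ln(1+r) = −ln(0.49095)/ln(1.02475) ≈ 29.098, so the balance reaches zero during payment 30.

30 payments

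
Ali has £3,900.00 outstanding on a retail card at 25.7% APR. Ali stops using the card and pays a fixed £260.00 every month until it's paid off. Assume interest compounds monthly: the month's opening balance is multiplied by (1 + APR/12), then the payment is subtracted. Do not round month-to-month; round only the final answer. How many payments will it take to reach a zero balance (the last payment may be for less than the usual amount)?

19 months

Monthly rate r = 25.7%/12 = 2.14167% = 0.0214167.
Recurrence: B ← B·(1+r) − £260.00.
Month 1: interest £83.53; balance after payment £3,723.53.
Month 2: interest £79.75; balance after payment £3,543.27.
Closed form: n = −ln(1 − rB₀/P)/ln(1+r) = −ln(0.67875)/ln(1.02142) ≈ 18.287, so the balance reaches zero during payment 19.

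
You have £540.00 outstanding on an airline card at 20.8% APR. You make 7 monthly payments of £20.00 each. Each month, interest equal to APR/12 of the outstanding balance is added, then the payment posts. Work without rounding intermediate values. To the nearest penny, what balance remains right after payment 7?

Monthly rate r = 20.8%/12 = 1.73333% = 0.0173333.
Each month: B ← B·(1+r) − £20.00.
Month 1: interest £9.36; balance after payment £529.36.
Month 2: interest £9.18; balance after payment £518.54.
Month 3: interest £8.99; balance after payment £507.52.
Month 4: interest £8.80; balance after payment £496.32.
Month 5: interest £8.60; balance after payment £484.92.
Month 6: interest £8.41; balance after payment £473.33.
Month 7: interest £8.20; balance after payment £461.53.

£461.53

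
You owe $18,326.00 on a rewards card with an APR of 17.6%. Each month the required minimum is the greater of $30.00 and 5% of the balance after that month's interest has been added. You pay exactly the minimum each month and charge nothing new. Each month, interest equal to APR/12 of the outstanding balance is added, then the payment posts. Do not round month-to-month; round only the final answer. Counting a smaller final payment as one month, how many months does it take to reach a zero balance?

117 months

Monthly rate r = 17.6%/12 = 1.46667% = 0.0146667.
While 5% of the post-interest balance exceeds $30.00, each month B ← (B·(1+r))·(1 − 0.05), i.e. B shrinks by the factor (1+r)·0.95 = 0.96393.
This holds for months 1–94. Entering month 95 the balance is $580.08; 5% of the post-interest balance is now below $30.00, so the flat $30.00 minimum applies from here.
From month 95 a fixed $30.00 at rate r clears $580.08 in 23 more payments. Total: 94 + 23 = 117 months.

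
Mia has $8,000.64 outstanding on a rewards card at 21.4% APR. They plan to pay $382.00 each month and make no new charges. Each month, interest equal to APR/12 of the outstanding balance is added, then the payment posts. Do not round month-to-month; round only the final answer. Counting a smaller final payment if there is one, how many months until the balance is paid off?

Monthly rate r = 21.4%/12 = 1.78333% = 0.0178333.
Recurrence: B ← B·(1+r) − $382.00.
Month 1: interest $142.68; balance after payment $7,761.32.
Month 2: interest $138.41; balance after payment $7,517.73.
Closed form: n = −ln(1 − rB₀/P)/ln(1+r) = −ln(0.6265)/ln(1.01783) ≈ 26.454, so the balance reaches zero during payment 27.

27 months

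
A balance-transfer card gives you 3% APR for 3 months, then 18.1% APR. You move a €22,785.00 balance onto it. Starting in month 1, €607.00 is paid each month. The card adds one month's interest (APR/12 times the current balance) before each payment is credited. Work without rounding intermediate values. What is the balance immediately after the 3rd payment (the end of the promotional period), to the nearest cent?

€21,130.76

Promo months 1–3 at r₀ = 3%/12 = 0.0025; months 4+ at r₁ = 18.1%/12 = 0.0150833.
After month 3: iterate B ← B·(1+r₀) − €607.00 for 3 months → €21,130.76.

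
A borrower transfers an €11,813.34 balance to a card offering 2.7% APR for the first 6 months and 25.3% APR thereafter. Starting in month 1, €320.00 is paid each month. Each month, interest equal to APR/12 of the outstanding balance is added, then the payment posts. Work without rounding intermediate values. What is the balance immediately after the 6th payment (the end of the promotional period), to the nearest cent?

€10,042.89

Promo months 1–6 at r₀ = 2.7%/12 = 0.00225; months 7+ at r₁ = 25.3%/12 = 0.0210833.
After month 6: iterate B ← B·(1+r₀) − €320.00 for 6 months → €10,042.89.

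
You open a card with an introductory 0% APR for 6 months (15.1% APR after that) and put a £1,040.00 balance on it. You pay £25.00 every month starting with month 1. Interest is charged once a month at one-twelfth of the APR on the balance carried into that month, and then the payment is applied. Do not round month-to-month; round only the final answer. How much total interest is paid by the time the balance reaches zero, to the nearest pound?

Promo months 1–6 at r₀ = 0%/12 = 0; months 7+ at r₁ = 15.1%/12 = 0.0125833.
After month 6 (no interest yet): B = £1,040.00 − 6·£25.00 = £890.00.
Then at r₁ with £25.00/mo: n₂ = −ln(1 − r₁·B/P)/ln(1+r₁) ≈ 47.51 → 48 more payments.
Total paid = 53·£25.00 + £12.87 = £1,337.87; interest = £1,337.87 − £1,040.00 = £297.87.

£298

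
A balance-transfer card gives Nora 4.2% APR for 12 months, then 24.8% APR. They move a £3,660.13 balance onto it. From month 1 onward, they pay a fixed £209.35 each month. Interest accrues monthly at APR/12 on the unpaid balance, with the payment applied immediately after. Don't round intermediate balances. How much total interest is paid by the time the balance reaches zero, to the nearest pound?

Promo months 1–12 at r₀ = 4.2%/12 = 0.0035; months 13+ at r₁ = 24.8%/12 = 0.0206667.
After month 12: iterate B ← B·(1+r₀) − £209.35 for 12 months → £1,255.72.
Then at r₁ with £209.35/mo: n₂ = −ln(1 − r₁·B/P)/ln(1+r₁) ≈ 6.47 → 7 more payments.
Total paid = 18·£209.35 + £98.89 = £3,867.19; interest = £3,867.19 − £3,660.13 = £207.06.

£207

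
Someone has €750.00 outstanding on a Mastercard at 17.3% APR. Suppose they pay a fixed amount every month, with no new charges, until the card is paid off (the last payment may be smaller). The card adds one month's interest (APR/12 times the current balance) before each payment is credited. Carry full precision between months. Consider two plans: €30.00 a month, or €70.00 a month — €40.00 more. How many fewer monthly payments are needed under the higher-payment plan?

20 fewer payments

Monthly rate r = 17.3%/12 = 1.44167% = 0.0144167.
At €30.00/mo: n = ⌈−ln(1 − rB₀/P)/ln(1+r)⌉ = 32 payments (last €6.77); total interest = total paid − €750.00 = €186.77.
At €70.00/mo: 12 payments (last €50.64); total interest €70.64.
Payments saved = 32 − 12 = 20.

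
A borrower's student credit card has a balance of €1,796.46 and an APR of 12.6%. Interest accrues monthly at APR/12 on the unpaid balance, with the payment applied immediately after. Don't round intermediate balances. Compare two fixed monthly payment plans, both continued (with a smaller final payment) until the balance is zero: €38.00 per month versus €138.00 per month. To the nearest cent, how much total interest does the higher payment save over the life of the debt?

€553.67

Monthly rate r = 12.6%/12 = 1.05% = 0.0105.
At €38.00/mo: n = ⌈−ln(1 − rB₀/P)/ln(1+r)⌉ = 66 payments (last €25.55); total interest = total paid − €1,796.46 = €699.09.
At €138.00/mo: 15 payments (last €9.88); total interest €145.42.
Interest saved = €699.09 − €145.42 = €553.67.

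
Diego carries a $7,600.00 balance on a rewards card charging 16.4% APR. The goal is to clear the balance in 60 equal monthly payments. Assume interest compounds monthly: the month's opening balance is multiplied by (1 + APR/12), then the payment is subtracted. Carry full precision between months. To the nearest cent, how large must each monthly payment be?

$186.44

Monthly rate r = 16.4%/12 = 1.36667% = 0.0136667.
Level-payment amortization: P = B₀·r / (1 − (1+r)^(−n)) = 7600.00·0.0136667 / (1 − 1.01367^(−60)).
Denominator 1 − (1+r)^(−60) = 0.557115915.
P = 103.867 / 0.557115915 ≈ 186.44.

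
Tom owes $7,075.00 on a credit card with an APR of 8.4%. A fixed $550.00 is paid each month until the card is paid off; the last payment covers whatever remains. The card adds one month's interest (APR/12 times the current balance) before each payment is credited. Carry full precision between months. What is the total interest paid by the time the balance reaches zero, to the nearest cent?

Monthly rate r = 8.4%/12 = 0.7% = 0.007.
Payoff takes n = ⌈−ln(1 − rB₀/P)/ln(1+r)⌉ = ⌈13.527⌉ = 14 payments; the last is $290.45.
Total paid = 13·$550.00 + $290.45 = $7,440.45.
Total interest = total paid − principal = $7,440.45 − $7,075.00 = $365.45.

$365.45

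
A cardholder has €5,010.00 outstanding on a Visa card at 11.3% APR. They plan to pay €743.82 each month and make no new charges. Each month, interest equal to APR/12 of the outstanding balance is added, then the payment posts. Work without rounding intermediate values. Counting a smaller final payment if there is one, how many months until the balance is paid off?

7 months

Monthly rate r = 11.3%/12 = 0.941667% = 0.00941667.
Recurrence: B ← B·(1+r) − €743.82.
Month 1: interest €47.18; balance after payment €4,313.36.
Month 2: interest €40.62; balance after payment €3,610.15.
Closed form: n = −ln(1 − rB₀/P)/ln(1+r) = −ln(0.93657)/ln(1.00942) ≈ 6.991, so the balance reaches zero during payment 7.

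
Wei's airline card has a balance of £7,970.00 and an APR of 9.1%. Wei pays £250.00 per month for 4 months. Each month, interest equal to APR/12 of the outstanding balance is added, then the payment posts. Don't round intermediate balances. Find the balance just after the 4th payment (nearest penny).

£7,203.09

Monthly rate r = 9.1%/12 = 0.758333% = 0.00758333.
Each month: B ← B·(1+r) − £250.00.
Month 1: interest £60.44; balance after payment £7,780.44.
Month 2: interest £59.00; balance after payment £7,589.44.
Month 3: interest £57.55; balance after payment £7,396.99.
Month 4: interest £56.09; balance after payment £7,203.09.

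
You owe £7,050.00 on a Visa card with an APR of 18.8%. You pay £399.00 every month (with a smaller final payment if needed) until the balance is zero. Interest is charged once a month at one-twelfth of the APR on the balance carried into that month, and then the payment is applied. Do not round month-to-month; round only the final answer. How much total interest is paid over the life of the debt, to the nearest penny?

Monthly rate r = 18.8%/12 = 1.56667% = 0.0156667.
Payoff takes n = ⌈−ln(1 − rB₀/P)/ln(1+r)⌉ = ⌈20.848⌉ = 21 payments; the last is £338.92.
Total paid = 20·£399.00 + £338.92 = £8,318.92.
Total interest = total paid − principal = £8,318.92 − £7,050.00 = £1,268.92.

£1,268.92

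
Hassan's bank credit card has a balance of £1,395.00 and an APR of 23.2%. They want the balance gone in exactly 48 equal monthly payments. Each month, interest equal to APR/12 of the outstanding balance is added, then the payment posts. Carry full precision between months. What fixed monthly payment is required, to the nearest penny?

Monthly rate r = 23.2%/12 = 1.93333% = 0.0193333.
Level-payment amortization: P = B₀·r / (1 − (1+r)^(−n)) = 1395.00·0.0193333 / (1 − 1.01933^(−48)).
Denominator 1 − (1+r)^(−48) = 0.601139403.
P = 26.97 / 0.601139403 ≈ 44.86.

£44.86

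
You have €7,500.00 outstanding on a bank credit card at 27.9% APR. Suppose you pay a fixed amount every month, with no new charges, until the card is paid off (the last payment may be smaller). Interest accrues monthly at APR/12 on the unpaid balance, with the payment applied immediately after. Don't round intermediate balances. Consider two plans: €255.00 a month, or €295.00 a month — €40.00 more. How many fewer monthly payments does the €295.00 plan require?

12 fewer payments

Monthly rate r = 27.9%/12 = 2.325% = 0.02325.
At €255.00/mo: n = ⌈−ln(1 − rB₀/P)/ln(1+r)⌉ = 51 payments (last €25.37); total interest = total paid − €7,500.00 = €5,275.37.
At €295.00/mo: 39 payments (last €268.57); total interest €3,978.57.
Payments saved = 51 − 39 = 12.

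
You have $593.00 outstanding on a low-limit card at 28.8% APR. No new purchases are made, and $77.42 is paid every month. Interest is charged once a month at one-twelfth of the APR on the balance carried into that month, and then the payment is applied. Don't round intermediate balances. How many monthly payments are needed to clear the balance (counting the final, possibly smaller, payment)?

Monthly rate r = 28.8%/12 = 2.4% = 0.024.
Recurrence: B ← B·(1+r) − $77.42.
Month 1: interest $14.23; balance after payment $529.81.
Month 2: interest $12.72; balance after payment $465.11.
Closed form: n = −ln(1 − rB₀/P)/ln(1+r) = −ln(0.81617)/ln(1.024) ≈ 8.565, so the balance reaches zero during payment 9.

9 payments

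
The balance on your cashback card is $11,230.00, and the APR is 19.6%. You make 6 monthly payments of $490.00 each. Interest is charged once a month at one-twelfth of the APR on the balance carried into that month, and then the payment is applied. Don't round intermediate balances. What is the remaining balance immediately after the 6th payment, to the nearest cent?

$9,313.77

Monthly rate r = 19.6%/12 = 1.63333% = 0.0163333.
Each month: B ← B·(1+r) − $490.00.
Month 1: interest $183.42; balance after payment $10,923.42.
Month 2: interest $178.42; balance after payment $10,611.84.
Month 3: interest $173.33; balance after payment $10,295.17.
Month 4: interest $168.15; balance after payment $9,973.32.
Month 5: interest $162.90; balance after payment $9,646.22.
Month 6: interest $157.55; balance after payment $9,313.77.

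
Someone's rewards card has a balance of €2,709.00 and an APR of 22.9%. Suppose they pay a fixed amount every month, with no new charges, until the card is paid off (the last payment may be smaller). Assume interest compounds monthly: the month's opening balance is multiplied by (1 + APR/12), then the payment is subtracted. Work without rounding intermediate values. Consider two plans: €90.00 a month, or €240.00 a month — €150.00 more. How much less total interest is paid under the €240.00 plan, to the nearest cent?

€987.16

Monthly rate r = 22.9%/12 = 1.90833% = 0.0190833.
At €90.00/mo: n = ⌈−ln(1 − rB₀/P)/ln(1+r)⌉ = 46 payments (last €17.35); total interest = total paid − €2,709.00 = €1,358.35.
At €240.00/mo: 13 payments (last €200.19); total interest €371.19.
Interest saved = €1,358.35 − €371.19 = €987.16.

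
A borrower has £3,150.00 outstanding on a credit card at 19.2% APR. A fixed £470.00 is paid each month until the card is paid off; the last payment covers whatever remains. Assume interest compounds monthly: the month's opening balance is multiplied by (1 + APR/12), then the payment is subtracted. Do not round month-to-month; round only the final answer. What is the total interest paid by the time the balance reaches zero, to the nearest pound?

Monthly rate r = 19.2%/12 = 1.6% = 0.016.
Payoff takes n = ⌈−ln(1 − rB₀/P)/ln(1+r)⌉ = ⌈7.146⌉ = 8 payments; the last is £69.08.
Total paid = 7·£470.00 + £69.08 = £3,359.08.
Total interest = total paid − principal = £3,359.08 − £3,150.00 = £209.08.

£209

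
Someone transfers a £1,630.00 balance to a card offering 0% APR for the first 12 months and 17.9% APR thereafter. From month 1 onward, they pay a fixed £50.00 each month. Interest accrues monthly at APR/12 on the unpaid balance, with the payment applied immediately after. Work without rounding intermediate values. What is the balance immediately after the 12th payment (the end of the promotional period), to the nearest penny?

£1,030.00

Promo months 1–12 at r₀ = 0%/12 = 0; months 13+ at r₁ = 17.9%/12 = 0.0149167.
After month 12 (no interest yet): B = £1,630.00 − 12·£50.00 = £1,030.00.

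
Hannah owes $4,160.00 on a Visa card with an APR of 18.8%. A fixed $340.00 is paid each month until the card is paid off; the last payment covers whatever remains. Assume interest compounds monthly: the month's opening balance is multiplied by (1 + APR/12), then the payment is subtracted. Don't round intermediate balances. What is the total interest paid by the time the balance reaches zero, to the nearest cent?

Monthly rate r = 18.8%/12 = 1.56667% = 0.0156667.
Payoff takes n = ⌈−ln(1 − rB₀/P)/ln(1+r)⌉ = ⌈13.689⌉ = 14 payments; the last is $234.97.
Total paid = 13·$340.00 + $234.97 = $4,654.97.
Total interest = total paid − principal = $4,654.97 − $4,160.00 = $494.97.

$494.97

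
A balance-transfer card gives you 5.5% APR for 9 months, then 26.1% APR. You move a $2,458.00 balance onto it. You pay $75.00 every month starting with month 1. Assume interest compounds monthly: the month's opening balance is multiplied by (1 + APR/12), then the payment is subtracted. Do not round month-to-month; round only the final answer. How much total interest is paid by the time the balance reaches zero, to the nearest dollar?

Promo months 1–9 at r₀ = 5.5%/12 = 0.00458333; months 10+ at r₁ = 26.1%/12 = 0.02175.
After month 9: iterate B ← B·(1+r₀) − $75.00 for 9 months → $1,873.76.
Then at r₁ with $75.00/mo: n₂ = −ln(1 − r₁·B/P)/ln(1+r₁) ≈ 36.43 → 37 more payments.
Total paid = 45·$75.00 + $32.69 = $3,407.69; interest = $3,407.69 − $2,458.00 = $949.69.

$950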